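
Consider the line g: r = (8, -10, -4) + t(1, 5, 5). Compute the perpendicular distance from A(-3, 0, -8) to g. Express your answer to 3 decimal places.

15.163

Taking (8, -10, -4) on g with direction v = (1, 5, 5): w = A − (8, -10, -4) = (-11, 10, -4), and w × v = (70, 51, -65).
Distance = |w × v| / |v| = √11726 / √51 ≈ 15.163.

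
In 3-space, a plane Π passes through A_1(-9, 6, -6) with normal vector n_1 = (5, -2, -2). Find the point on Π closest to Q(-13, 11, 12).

Π: n_1·r = n_1·A_1 gives 5x - 2y - 2z = -45.
Foot = Q − λn with λ = (n·Q − d)/|n|² = (-111 − (-45))/33 = -2.
Foot = (-13, 11, 12) − (-2)·(5, -2, -2) = (-3, 7, 8).

(-3, 7, 8)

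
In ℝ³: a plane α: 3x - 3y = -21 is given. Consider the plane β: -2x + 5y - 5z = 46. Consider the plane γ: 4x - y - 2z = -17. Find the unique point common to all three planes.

(-8, -1, -7)

Solving the 3×3 linear system 3x - 3y = -21, -2x + 5y - 5z = 46, 4x - y - 2z = -17 (e.g. by elimination or Cramer's rule, determinant = 27) gives (-8, -1, -7).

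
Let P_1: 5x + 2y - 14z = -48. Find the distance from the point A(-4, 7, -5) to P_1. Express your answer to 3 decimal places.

n·A − d = (5)·(-4) + (2)·(7) + (-14)·(-5) − (-48) = 112; |n| = √225.
Distance = |112| / √225 = 112/√225 ≈ 7.467.

7.467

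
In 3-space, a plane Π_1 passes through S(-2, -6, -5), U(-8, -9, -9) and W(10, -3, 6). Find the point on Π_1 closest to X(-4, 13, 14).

SU = (-6, -3, -4), SW = (12, 3, 11); a normal to Π_1 is SU × SW = (-21, 18, 18).
Using S: Π_1 has equation -21x + 18y + 18z = -156.
Foot = X − λn with λ = (n·X − d)/|n|² = (570 − (-156))/1089 = 2/3.
Foot = (-4, 13, 14) − (2/3)·(-21, 18, 18) = (10, 1, 2).

(10, 1, 2)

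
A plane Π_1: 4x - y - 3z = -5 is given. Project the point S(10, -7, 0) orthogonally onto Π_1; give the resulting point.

(2, -5, 6)

Foot = S − λn with λ = (n·S − d)/|n|² = (47 − (-5))/26 = 2.
Foot = (10, -7, 0) − 2·(4, -1, -3) = (2, -5, 6).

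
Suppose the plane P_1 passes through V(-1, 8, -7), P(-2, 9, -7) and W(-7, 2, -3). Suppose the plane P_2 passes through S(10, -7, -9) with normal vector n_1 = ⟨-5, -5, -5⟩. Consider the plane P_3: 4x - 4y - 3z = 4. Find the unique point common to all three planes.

(-2, 0, -4)

VP = (-1, 1, 0), VW = (-6, -6, 4); a normal to P_1 is VP × VW = (4, 4, 12).
Using V: P_1 has equation 4x + 4y + 12z = -56.
P_2: n_1·r = n_1·S gives -5x - 5y - 5z = 30.
Solving the 3×3 linear system 4x + 4y + 12z = -56, -5x - 5y - 5z = 30, 4x - 4y - 3z = 4 (e.g. by elimination or Cramer's rule, determinant = 320) gives (-2, 0, -4).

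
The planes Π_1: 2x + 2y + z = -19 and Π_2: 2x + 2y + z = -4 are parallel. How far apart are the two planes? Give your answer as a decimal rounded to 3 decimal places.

Same normal n = (2, 2, 1) with |n| = √9; distance = |-19 − (-4)| / |n| = 15/√9 ≈ 5.000.

5.000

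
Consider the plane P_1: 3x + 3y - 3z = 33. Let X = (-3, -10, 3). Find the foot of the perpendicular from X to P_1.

Foot = X − λn with λ = (n·X − d)/|n|² = (-48 − 33)/27 = -3.
Foot = (-3, -10, 3) − (-3)·(3, 3, -3) = (6, -1, -6).

(6, -1, -6)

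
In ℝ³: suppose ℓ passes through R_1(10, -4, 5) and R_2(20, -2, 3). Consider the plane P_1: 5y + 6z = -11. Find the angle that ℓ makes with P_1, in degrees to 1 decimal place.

1.4

A direction vector for ℓ is R_2 − R_1 = (10, 2, -2).
sin θ = |n·v| / (|n||v|) = |-2| / (√61 · √108) = 0.02464.
θ ≈ 1.4°.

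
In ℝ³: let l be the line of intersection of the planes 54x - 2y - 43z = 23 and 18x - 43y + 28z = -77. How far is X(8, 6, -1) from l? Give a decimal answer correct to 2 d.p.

Direction of l: (54, -2, -43) × (18, -43, 28) = (-1905, -2286, -2286).
A point on l: solving the two plane equations with x = 3 gives (3, 5, 3).
Taking (3, 5, 3) on l with direction v = (-1905, -2286, -2286): w = X − (3, 5, 3) = (5, 1, -4), and w × v = (-11430, 19050, -9525).
Distance = |w × v| / |v| = √584273025 / √14080617 ≈ 6.44.

6.44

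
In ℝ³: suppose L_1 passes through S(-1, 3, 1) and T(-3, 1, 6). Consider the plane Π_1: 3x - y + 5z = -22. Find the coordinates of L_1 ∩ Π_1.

A direction vector for L_1 is T − S = (-2, -2, 5).
Substitute r = (-1, 3, 1) + t(-2, -2, 5) into the plane: -1 + 21t = -22, so t = -1.
Intersection: (-1, 3, 1) + (-1)·(-2, -2, 5) = (1, 5, -4).

(1, 5, -4)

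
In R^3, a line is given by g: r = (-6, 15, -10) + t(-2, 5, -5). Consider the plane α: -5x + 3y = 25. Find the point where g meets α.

(-2, 5, 0)

Substitute r = (-6, 15, -10) + t(-2, 5, -5) into the plane: 75 + 25t = 25, so t = -2.
Intersection: (-6, 15, -10) + (-2)·(-2, 5, -5) = (-2, 5, 0).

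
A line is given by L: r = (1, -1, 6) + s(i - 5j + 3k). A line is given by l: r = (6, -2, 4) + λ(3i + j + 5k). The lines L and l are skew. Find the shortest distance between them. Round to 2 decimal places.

Common perpendicular direction n = (1, -5, 3) × (3, 1, 5) = (-28, 4, 16).
With w = (6, -2, 4) − (1, -1, 6) = (5, -1, -2), w · n = -176.
Distance = |w · n| / |n| = |-176| / √1056 ≈ 5.42.

5.42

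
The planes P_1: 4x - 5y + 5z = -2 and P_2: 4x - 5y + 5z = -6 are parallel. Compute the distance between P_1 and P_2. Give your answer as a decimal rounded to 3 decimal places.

Same normal n = (4, -5, 5) with |n| = √66; distance = |-2 − (-6)| / |n| = 4/√66 ≈ 0.492.

0.492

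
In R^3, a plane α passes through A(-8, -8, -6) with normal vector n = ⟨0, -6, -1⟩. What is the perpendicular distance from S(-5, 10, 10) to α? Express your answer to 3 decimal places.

20.385

α: n·r = n·A gives -6y - z = 54.
n·S − d = (0)·(-5) + (-6)·(10) + (-1)·(10) − 54 = -124; |n| = √37.
Distance = |-124| / √37 = 124/√37 ≈ 20.385.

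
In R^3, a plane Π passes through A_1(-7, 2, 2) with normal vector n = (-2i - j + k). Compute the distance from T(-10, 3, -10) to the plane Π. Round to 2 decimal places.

2.86

Π: n·r = n·A_1 gives -2x - y + z = 14.
n·T − d = (-2)·(-10) + (-1)·(3) + (1)·(-10) − 14 = -7; |n| = √6.
Distance = |-7| / √6 = 7/√6 ≈ 2.86.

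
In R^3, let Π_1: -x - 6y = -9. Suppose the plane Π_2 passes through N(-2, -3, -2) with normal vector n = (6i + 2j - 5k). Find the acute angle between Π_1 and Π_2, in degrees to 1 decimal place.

68.5

Π_2: n·r = n·N gives 6x + 2y - 5z = -8.
cos θ = |n₁·n₂| / (|n₁||n₂|) = |-18| / (√37 · √65).
θ = arccos(0.36704) ≈ 68.5°.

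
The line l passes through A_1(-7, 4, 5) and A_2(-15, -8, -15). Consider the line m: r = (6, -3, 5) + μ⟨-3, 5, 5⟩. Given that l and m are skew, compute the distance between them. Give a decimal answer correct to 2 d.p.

1.37

A direction vector for l is A_2 − A_1 = (-8, -12, -20).
Common perpendicular direction n = (-8, -12, -20) × (-3, 5, 5) = (40, 100, -76).
With w = (6, -3, 5) − (-7, 4, 5) = (13, -7, 0), w · n = -180.
Distance = |w · n| / |n| = |-180| / √17376 ≈ 1.37.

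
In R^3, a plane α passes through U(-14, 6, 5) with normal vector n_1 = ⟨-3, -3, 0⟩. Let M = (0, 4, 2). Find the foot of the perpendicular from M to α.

(-6, -2, 2)

α: n_1·r = n_1·U gives -3x - 3y = 24.
Foot = M − λn with λ = (n·M − d)/|n|² = (-12 − 24)/18 = -2.
Foot = (0, 4, 2) − (-2)·(-3, -3, 0) = (-6, -2, 2).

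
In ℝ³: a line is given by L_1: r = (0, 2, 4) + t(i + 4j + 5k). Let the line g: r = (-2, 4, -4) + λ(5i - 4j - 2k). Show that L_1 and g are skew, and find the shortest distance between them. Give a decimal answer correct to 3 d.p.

5.832

Common perpendicular direction n = (1, 4, 5) × (5, -4, -2) = (12, 27, -24).
With w = (-2, 4, -4) − (0, 2, 4) = (-2, 2, -8), w · n = 222.
Since n ≠ 0 the lines are not parallel, and w · n = 222 ≠ 0 so they do not intersect; hence they are skew.
Distance = |w · n| / |n| = |222| / √1449 ≈ 5.832.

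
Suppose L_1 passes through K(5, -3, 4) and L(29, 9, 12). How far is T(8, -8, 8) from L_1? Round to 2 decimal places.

6.89

A direction vector for L_1 is L − K = (24, 12, 8).
Taking (5, -3, 4) on L_1 with direction v = (24, 12, 8): w = T − (5, -3, 4) = (3, -5, 4), and w × v = (-88, 72, 156).
Distance = |w × v| / |v| = √37264 / √784 ≈ 6.89.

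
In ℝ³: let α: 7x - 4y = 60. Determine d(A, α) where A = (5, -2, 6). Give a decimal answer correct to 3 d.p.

2.109

n·A − d = (7)·(5) + (-4)·(-2) + (0)·(6) − 60 = -17; |n| = √65.
Distance = |-17| / √65 = 17/√65 ≈ 2.109.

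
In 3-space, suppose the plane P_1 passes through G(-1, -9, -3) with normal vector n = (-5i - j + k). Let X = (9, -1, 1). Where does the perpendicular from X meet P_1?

P_1: n·r = n·G gives -5x - y + z = 11.
Foot = X − λn with λ = (n·X − d)/|n|² = (-43 − 11)/27 = -2.
Foot = (9, -1, 1) − (-2)·(-5, -1, 1) = (-1, -3, 3).

(-1, -3, 3)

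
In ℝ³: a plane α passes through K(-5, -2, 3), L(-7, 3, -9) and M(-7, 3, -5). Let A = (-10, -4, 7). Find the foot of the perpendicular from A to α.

KL = (-2, 5, -12), KM = (-2, 5, -8); a normal to α is KL × KM = (20, 8, 0).
Using K: α has equation 20x + 8y = -116.
Foot = A − λn with λ = (n·A − d)/|n|² = (-232 − (-116))/464 = -1/4.
Foot = (-10, -4, 7) − (-1/4)·(20, 8, 0) = (-5, -2, 7).

(-5, -2, 7)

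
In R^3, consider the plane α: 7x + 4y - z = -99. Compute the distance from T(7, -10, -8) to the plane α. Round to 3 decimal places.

n·T − d = (7)·(7) + (4)·(-10) + (-1)·(-8) − (-99) = 116; |n| = √66.
Distance = |116| / √66 = 116/√66 ≈ 14.279.

14.279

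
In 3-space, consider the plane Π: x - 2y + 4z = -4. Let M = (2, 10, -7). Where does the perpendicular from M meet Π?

Foot = M − λn with λ = (n·M − d)/|n|² = (-46 − (-4))/21 = -2.
Foot = (2, 10, -7) − (-2)·(1, -2, 4) = (4, 6, 1).

(4, 6, 1)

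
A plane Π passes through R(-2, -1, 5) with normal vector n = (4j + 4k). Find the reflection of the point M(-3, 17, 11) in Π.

(-3, -7, -13)

Π: n·r = n·R gives 4y + 4z = 16.
λ = (n·M − d)/|n|² = (112 − 16)/32 = 3.
Reflection = M − 2λn = (-3, 17, 11) − 6·(0, 4, 4) = (-3, -7, -13).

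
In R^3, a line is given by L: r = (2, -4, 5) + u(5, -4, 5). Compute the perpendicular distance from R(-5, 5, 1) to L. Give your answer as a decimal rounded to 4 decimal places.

Taking (2, -4, 5) on L with direction v = (5, -4, 5): w = R − (2, -4, 5) = (-7, 9, -4), and w × v = (29, 15, -17).
Distance = |w × v| / |v| = √1355 / √66 ≈ 4.5310.

4.5310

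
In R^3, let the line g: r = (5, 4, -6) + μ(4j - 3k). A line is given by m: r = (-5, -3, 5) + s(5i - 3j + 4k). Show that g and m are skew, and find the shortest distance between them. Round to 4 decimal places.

7.1259

Common perpendicular direction n = (0, 4, -3) × (5, -3, 4) = (7, -15, -20).
With w = (-5, -3, 5) − (5, 4, -6) = (-10, -7, 11), w · n = -185.
Since n ≠ 0 the lines are not parallel, and w · n = -185 ≠ 0 so they do not intersect; hence they are skew.
Distance = |w · n| / |n| = |-185| / √674 ≈ 7.1259.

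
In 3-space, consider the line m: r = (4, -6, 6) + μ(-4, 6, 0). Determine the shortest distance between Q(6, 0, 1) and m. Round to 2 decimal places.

Taking (4, -6, 6) on m with direction v = (-4, 6, 0): w = Q − (4, -6, 6) = (2, 6, -5), and w × v = (30, 20, 36).
Distance = |w × v| / |v| = √2596 / √52 ≈ 7.07.

7.07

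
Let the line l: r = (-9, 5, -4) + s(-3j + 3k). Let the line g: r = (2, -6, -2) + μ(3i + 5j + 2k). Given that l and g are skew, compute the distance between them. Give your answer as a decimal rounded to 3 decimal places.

12.706

Common perpendicular direction n = (0, -3, 3) × (3, 5, 2) = (-21, 9, 9).
With w = (2, -6, -2) − (-9, 5, -4) = (11, -11, 2), w · n = -312.
Distance = |w · n| / |n| = |-312| / √603 ≈ 12.706.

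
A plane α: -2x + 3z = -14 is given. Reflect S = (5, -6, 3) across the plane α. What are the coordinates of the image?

λ = (n·S − d)/|n|² = (-1 − (-14))/13 = 1.
Reflection = S − 2λn = (5, -6, 3) − 2·(-2, 0, 3) = (9, -6, -3).

(9, -6, -3)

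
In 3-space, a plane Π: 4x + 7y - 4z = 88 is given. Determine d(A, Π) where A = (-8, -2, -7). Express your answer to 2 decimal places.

n·A − d = (4)·(-8) + (7)·(-2) + (-4)·(-7) − 88 = -106; |n| = √81.
Distance = |-106| / √81 = 106/√81 ≈ 11.78.

11.78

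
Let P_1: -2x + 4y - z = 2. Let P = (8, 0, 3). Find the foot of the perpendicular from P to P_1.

Foot = P − λn with λ = (n·P − d)/|n|² = (-19 − 2)/21 = -1.
Foot = (8, 0, 3) − (-1)·(-2, 4, -1) = (6, 4, 2).

(6, 4, 2)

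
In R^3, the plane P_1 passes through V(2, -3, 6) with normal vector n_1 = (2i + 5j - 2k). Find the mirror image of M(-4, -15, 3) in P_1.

P_1: n_1·r = n_1·V gives 2x + 5y - 2z = -23.
λ = (n·M − d)/|n|² = (-89 − (-23))/33 = -2.
Reflection = M − 2λn = (-4, -15, 3) − (-4)·(2, 5, -2) = (4, 5, -5).

(4, 5, -5)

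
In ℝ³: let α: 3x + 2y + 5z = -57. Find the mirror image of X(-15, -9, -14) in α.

(-3, -1, 6)

λ = (n·X − d)/|n|² = (-133 − (-57))/38 = -2.
Reflection = X − 2λn = (-15, -9, -14) − (-4)·(3, 2, 5) = (-3, -1, 6).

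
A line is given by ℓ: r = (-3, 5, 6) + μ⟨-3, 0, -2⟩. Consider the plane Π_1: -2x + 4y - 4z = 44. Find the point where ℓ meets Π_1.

Substitute r = (-3, 5, 6) + t(-3, 0, -2) into the plane: 2 + 14t = 44, so t = 3.
Intersection: (-3, 5, 6) + 3·(-3, 0, -2) = (-12, 5, 0).

(-12, 5, 0)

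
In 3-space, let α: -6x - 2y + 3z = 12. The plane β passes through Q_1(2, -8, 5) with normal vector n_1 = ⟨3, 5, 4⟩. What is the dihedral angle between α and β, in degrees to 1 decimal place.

β: n_1·r = n_1·Q_1 gives 3x + 5y + 4z = -14.
cos θ = |n₁·n₂| / (|n₁||n₂|) = |-16| / (√49 · √50).
θ = arccos(0.32325) ≈ 71.1°.

71.1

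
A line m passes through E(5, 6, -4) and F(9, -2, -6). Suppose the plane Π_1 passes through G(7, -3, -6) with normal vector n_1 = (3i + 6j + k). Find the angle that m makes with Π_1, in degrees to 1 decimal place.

A direction vector for m is F − E = (4, -8, -2).
Π_1: n_1·r = n_1·G gives 3x + 6y + z = -3.
sin θ = |n·v| / (|n||v|) = |-38| / (√46 · √84) = 0.61131.
θ ≈ 37.7°.

37.7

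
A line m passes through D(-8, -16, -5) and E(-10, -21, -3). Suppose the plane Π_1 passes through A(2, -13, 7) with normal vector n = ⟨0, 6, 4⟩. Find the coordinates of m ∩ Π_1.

A direction vector for m is E − D = (-2, -5, 2).
Π_1: n·r = n·A gives 6y + 4z = -50.
Substitute r = (-8, -16, -5) + t(-2, -5, 2) into the plane: -116 + (-22)t = -50, so t = -3.
Intersection: (-8, -16, -5) + (-3)·(-2, -5, 2) = (-2, -1, -11).

(-2, -1, -11)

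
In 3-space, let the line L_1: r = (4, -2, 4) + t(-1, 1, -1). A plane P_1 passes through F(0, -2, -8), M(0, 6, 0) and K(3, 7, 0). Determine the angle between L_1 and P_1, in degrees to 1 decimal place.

FM = (0, 8, 8), FK = (3, 9, 8); a normal to P_1 is FM × FK = (-8, 24, -24).
Using F: P_1 has equation -8x + 24y - 24z = 144.
sin θ = |n·v| / (|n||v|) = |56| / (√1216 · √3) = 0.92717.
θ ≈ 68.0°.

68.0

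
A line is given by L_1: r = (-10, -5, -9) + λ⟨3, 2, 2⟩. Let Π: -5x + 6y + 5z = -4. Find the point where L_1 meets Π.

(-1, 1, -3)

Substitute r = (-10, -5, -9) + t(3, 2, 2) into the plane: -25 + 7t = -4, so t = 3.
Intersection: (-10, -5, -9) + 3·(3, 2, 2) = (-1, 1, -3).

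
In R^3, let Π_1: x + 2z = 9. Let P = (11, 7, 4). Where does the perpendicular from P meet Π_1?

(9, 7, 0)

Foot = P − λn with λ = (n·P − d)/|n|² = (19 − 9)/5 = 2.
Foot = (11, 7, 4) − 2·(1, 0, 2) = (9, 7, 0).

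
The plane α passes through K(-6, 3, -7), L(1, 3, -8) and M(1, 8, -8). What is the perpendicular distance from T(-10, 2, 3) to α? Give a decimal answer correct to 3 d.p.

KL = (7, 0, -1), KM = (7, 5, -1); a normal to α is KL × KM = (5, 0, 35).
Using K: α has equation 5x + 35z = -275.
n·T − d = (5)·(-10) + (0)·(2) + (35)·(3) − (-275) = 330; |n| = √1250.
Distance = |330| / √1250 = 330/√1250 ≈ 9.334.

9.334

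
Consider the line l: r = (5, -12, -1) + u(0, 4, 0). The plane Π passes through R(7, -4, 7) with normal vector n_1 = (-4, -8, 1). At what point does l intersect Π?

Π: n_1·r = n_1·R gives -4x - 8y + z = 11.
Substitute r = (5, -12, -1) + t(0, 4, 0) into the plane: 75 + (-32)t = 11, so t = 2.
Intersection: (5, -12, -1) + 2·(0, 4, 0) = (5, -4, -1).

(5, -4, -1)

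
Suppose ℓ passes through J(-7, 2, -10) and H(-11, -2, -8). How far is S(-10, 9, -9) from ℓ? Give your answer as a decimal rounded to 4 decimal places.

7.3182

A direction vector for ℓ is H − J = (-4, -4, 2).
Taking (-7, 2, -10) on ℓ with direction v = (-4, -4, 2): w = S − (-7, 2, -10) = (-3, 7, 1), and w × v = (18, 2, 40).
Distance = |w × v| / |v| = √1928 / √36 ≈ 7.3182.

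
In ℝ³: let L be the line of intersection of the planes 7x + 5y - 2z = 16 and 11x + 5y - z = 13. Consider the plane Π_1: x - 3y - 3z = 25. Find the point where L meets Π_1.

Direction of L: (7, 5, -2) × (11, 5, -1) = (5, -15, -20).
A point on L: solving the two plane equations with x = -1 gives (-1, 5, 1).
Substitute r = (-1, 5, 1) + t(5, -15, -20) into the plane: -19 + 110t = 25, so t = 2/5.
Intersection: (-1, 5, 1) + (2/5)·(5, -15, -20) = (1, -1, -7).

(1, -1, -7)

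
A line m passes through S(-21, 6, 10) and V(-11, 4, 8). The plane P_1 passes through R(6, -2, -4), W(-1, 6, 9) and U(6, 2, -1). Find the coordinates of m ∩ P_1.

A direction vector for m is V − S = (10, -2, -2).
RW = (-7, 8, 13), RU = (0, 4, 3); a normal to P_1 is RW × RU = (-28, 21, -28).
Using R: P_1 has equation -28x + 21y - 28z = -98.
Substitute r = (-21, 6, 10) + t(10, -2, -2) into the plane: 434 + (-266)t = -98, so t = 2.
Intersection: (-21, 6, 10) + 2·(10, -2, -2) = (-1, 2, 6).

(-1, 2, 6)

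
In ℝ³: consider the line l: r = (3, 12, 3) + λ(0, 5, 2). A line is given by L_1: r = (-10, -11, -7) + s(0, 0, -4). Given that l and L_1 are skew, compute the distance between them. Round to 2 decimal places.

Common perpendicular direction n = (0, 5, 2) × (0, 0, -4) = (-20, 0, 0).
With w = (-10, -11, -7) − (3, 12, 3) = (-13, -23, -10), w · n = 260.
Distance = |w · n| / |n| = |260| / √400 ≈ 13.00.

13.00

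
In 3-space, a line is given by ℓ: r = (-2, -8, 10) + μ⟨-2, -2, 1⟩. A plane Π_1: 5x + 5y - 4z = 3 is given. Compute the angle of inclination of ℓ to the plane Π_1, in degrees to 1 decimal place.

sin θ = |n·v| / (|n||v|) = |-24| / (√66 · √9) = 0.98473.
θ ≈ 80.0°.

80.0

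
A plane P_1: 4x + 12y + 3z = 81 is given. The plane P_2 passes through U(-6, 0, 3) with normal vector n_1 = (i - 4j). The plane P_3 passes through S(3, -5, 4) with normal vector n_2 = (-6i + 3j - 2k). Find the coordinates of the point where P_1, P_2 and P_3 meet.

(6, 3, 7)

P_2: n_1·r = n_1·U gives x - 4y = -6.
P_3: n_2·r = n_2·S gives -6x + 3y - 2z = -41.
Solving the 3×3 linear system 4x + 12y + 3z = 81, x - 4y = -6, -6x + 3y - 2z = -41 (e.g. by elimination or Cramer's rule, determinant = -7) gives (6, 3, 7).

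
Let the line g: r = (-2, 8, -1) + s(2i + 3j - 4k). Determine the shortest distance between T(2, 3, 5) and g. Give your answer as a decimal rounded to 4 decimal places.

6.6228

Taking (-2, 8, -1) on g with direction v = (2, 3, -4): w = T − (-2, 8, -1) = (4, -5, 6), and w × v = (2, 28, 22).
Distance = |w × v| / |v| = √1272 / √29 ≈ 6.6228.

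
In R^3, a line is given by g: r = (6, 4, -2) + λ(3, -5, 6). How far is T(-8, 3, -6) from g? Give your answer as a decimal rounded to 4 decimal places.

12.6429

Taking (6, 4, -2) on g with direction v = (3, -5, 6): w = T − (6, 4, -2) = (-14, -1, -4), and w × v = (-26, 72, 73).
Distance = |w × v| / |v| = √11189 / √70 ≈ 12.6429.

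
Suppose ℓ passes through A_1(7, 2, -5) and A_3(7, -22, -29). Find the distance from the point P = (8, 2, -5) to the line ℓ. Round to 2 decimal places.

1.00

A direction vector for ℓ is A_3 − A_1 = (0, -24, -24).
Taking (7, 2, -5) on ℓ with direction v = (0, -24, -24): w = P − (7, 2, -5) = (1, 0, 0), and w × v = (0, 24, -24).
Distance = |w × v| / |v| = √1152 / √1152 ≈ 1.00.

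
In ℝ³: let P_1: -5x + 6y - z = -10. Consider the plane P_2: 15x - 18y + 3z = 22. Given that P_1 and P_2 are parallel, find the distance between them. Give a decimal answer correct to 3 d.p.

Rescale P_2 by 1/(-3): -5x + 6y - z = -22/3. Then distance = |-10 − (-22/3)| / √62 ≈ 0.339.

0.339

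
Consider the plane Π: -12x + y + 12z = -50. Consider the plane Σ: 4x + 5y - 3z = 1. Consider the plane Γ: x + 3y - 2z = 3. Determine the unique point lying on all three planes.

(-1, -2, -5)

Solving the 3×3 linear system -12x + y + 12z = -50, 4x + 5y - 3z = 1, x + 3y - 2z = 3 (e.g. by elimination or Cramer's rule, determinant = 101) gives (-1, -2, -5).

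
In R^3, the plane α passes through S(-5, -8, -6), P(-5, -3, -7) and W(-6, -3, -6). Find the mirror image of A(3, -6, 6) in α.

(-17, -10, -14)

SP = (0, 5, -1), SW = (-1, 5, 0); a normal to α is SP × SW = (5, 1, 5).
Using S: α has equation 5x + y + 5z = -63.
λ = (n·A − d)/|n|² = (39 − (-63))/51 = 2.
Reflection = A − 2λn = (3, -6, 6) − 4·(5, 1, 5) = (-17, -10, -14).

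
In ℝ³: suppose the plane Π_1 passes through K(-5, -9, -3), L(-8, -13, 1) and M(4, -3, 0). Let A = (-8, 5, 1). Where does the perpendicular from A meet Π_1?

KL = (-3, -4, 4), KM = (9, 6, 3); a normal to Π_1 is KL × KM = (-36, 45, 18).
Using K: Π_1 has equation -36x + 45y + 18z = -279.
Foot = A − λn with λ = (n·A − d)/|n|² = (531 − (-279))/3645 = 2/9.
Foot = (-8, 5, 1) − (2/9)·(-36, 45, 18) = (0, -5, -3).

(0, -5, -3)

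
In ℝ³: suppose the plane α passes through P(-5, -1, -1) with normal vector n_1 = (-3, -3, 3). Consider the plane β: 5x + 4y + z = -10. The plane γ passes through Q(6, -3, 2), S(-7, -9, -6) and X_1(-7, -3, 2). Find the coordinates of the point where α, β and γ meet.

(0, -3, 2)

α: n_1·r = n_1·P gives -3x - 3y + 3z = 15.
QS = (-13, -6, -8), QX_1 = (-13, 0, 0); a normal to γ is QS × QX_1 = (0, 104, -78).
Using Q: γ has equation 104y - 78z = -468.
Solving the 3×3 linear system -3x - 3y + 3z = 15, 5x + 4y + z = -10, 104y - 78z = -468 (e.g. by elimination or Cramer's rule, determinant = 1638) gives (0, -3, 2).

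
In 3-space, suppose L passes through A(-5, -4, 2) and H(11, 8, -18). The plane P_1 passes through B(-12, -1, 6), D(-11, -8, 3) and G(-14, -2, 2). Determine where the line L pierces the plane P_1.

(-9, -7, 7)

A direction vector for L is H − A = (16, 12, -20).
BD = (1, -7, -3), BG = (-2, -1, -4); a normal to P_1 is BD × BG = (25, 10, -15).
Using B: P_1 has equation 25x + 10y - 15z = -400.
Substitute r = (-5, -4, 2) + t(16, 12, -20) into the plane: -195 + 820t = -400, so t = -1/4.
Intersection: (-5, -4, 2) + (-1/4)·(16, 12, -20) = (-9, -7, 7).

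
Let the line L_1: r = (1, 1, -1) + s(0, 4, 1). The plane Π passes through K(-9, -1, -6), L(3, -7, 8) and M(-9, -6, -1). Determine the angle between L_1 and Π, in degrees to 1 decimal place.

KL = (12, -6, 14), KM = (0, -5, 5); a normal to Π is KL × KM = (40, -60, -60).
Using K: Π has equation 40x - 60y - 60z = 60.
sin θ = |n·v| / (|n||v|) = |-300| / (√8800 · √17) = 0.77563.
θ ≈ 50.9°.

50.9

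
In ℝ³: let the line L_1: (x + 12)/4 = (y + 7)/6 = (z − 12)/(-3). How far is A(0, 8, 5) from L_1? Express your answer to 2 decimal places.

1.89

L_1 has direction (4, 6, -3) through (-12, -7, 12).
Taking (-12, -7, 12) on L_1 with direction v = (4, 6, -3): w = A − (-12, -7, 12) = (12, 15, -7), and w × v = (-3, 8, 12).
Distance = |w × v| / |v| = √217 / √61 ≈ 1.89.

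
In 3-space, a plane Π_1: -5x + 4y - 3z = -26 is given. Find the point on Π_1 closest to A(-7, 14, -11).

(8, 2, -2)

Foot = A − λn with λ = (n·A − d)/|n|² = (124 − (-26))/50 = 3.
Foot = (-7, 14, -11) − 3·(-5, 4, -3) = (8, 2, -2).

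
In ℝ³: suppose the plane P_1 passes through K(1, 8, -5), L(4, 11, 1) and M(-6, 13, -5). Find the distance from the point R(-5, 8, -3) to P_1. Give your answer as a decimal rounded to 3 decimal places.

4.005

KL = (3, 3, 6), KM = (-7, 5, 0); a normal to P_1 is KL × KM = (-30, -42, 36).
Using K: P_1 has equation -30x - 42y + 36z = -546.
n·R − d = (-30)·(-5) + (-42)·(8) + (36)·(-3) − (-546) = 252; |n| = √3960.
Distance = |252| / √3960 = 252/√3960 ≈ 4.005.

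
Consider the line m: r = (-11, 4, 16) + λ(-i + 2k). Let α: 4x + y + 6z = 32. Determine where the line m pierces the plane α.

Substitute r = (-11, 4, 16) + t(-1, 0, 2) into the plane: 56 + 8t = 32, so t = -3.
Intersection: (-11, 4, 16) + (-3)·(-1, 0, 2) = (-8, 4, 10).

(-8, 4, 10)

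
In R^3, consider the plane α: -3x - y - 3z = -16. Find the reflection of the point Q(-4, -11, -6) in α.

(14, -5, 12)

λ = (n·Q − d)/|n|² = (41 − (-16))/19 = 3.
Reflection = Q − 2λn = (-4, -11, -6) − 6·(-3, -1, -3) = (14, -5, 12).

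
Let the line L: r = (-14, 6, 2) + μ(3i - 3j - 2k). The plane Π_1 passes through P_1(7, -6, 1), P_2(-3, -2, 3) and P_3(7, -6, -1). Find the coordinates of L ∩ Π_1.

P_1P_2 = (-10, 4, 2), P_1P_3 = (0, 0, -2); a normal to Π_1 is P_1P_2 × P_1P_3 = (-8, -20, 0).
Using P_1: Π_1 has equation -8x - 20y = 64.
Substitute r = (-14, 6, 2) + t(3, -3, -2) into the plane: -8 + 36t = 64, so t = 2.
Intersection: (-14, 6, 2) + 2·(3, -3, -2) = (-8, 0, -2).

(-8, 0, -2)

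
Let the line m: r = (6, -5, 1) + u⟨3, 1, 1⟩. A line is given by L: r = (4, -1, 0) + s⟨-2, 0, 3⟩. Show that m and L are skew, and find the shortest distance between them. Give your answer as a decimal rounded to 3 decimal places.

Common perpendicular direction n = (3, 1, 1) × (-2, 0, 3) = (3, -11, 2).
With w = (4, -1, 0) − (6, -5, 1) = (-2, 4, -1), w · n = -52.
Since n ≠ 0 the lines are not parallel, and w · n = -52 ≠ 0 so they do not intersect; hence they are skew.
Distance = |w · n| / |n| = |-52| / √134 ≈ 4.492.

4.492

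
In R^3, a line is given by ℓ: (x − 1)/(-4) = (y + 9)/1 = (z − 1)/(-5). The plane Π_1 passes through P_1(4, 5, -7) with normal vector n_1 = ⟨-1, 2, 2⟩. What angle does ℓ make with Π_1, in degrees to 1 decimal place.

11.9

ℓ has direction (-4, 1, -5) through (1, -9, 1).
Π_1: n_1·r = n_1·P_1 gives -x + 2y + 2z = -8.
sin θ = |n·v| / (|n||v|) = |-4| / (√9 · √42) = 0.20574.
θ ≈ 11.9°.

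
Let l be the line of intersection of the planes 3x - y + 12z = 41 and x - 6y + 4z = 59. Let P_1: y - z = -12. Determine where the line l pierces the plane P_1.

Direction of l: (3, -1, 12) × (1, -6, 4) = (68, 0, -17).
A point on l: solving the two plane equations with x = -21 gives (-21, -8, 8).
Substitute r = (-21, -8, 8) + t(68, 0, -17) into the plane: -16 + 17t = -12, so t = 4/17.
Intersection: (-21, -8, 8) + (4/17)·(68, 0, -17) = (-5, -8, 4).

(-5, -8, 4)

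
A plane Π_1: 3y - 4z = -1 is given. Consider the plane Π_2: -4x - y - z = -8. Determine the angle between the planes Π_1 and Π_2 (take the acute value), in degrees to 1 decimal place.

cos θ = |n₁·n₂| / (|n₁||n₂|) = |1| / (√25 · √18).
θ = arccos(0.04714) ≈ 87.3°.

87.3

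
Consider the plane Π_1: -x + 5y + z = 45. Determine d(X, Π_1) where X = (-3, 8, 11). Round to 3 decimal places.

1.732

n·X − d = (-1)·(-3) + (5)·(8) + (1)·(11) − 45 = 9; |n| = √27.
Distance = |9| / √27 = 9/√27 ≈ 1.732.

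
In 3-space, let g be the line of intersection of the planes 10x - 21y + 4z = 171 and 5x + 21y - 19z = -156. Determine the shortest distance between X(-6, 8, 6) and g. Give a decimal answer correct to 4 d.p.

17.1451

Direction of g: (10, -21, 4) × (5, 21, -19) = (315, 210, 315).
A point on g: solving the two plane equations with x = 8 gives (8, -3, 7).
Taking (8, -3, 7) on g with direction v = (315, 210, 315): w = X − (8, -3, 7) = (-14, 11, -1), and w × v = (3675, 4095, -6405).
Distance = |w × v| / |v| = √71298675 / √242550 ≈ 17.1451.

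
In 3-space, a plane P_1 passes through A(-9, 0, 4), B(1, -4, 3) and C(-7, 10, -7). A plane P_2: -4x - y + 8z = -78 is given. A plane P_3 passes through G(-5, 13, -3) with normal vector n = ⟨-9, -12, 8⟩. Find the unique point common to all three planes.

(7, 2, -6)

AB = (10, -4, -1), AC = (2, 10, -11); a normal to P_1 is AB × AC = (54, 108, 108).
Using A: P_1 has equation 54x + 108y + 108z = -54.
P_3: n·r = n·G gives -9x - 12y + 8z = -135.
Solving the 3×3 linear system 54x + 108y + 108z = -54, -4x - y + 8z = -78, -9x - 12y + 8z = -135 (e.g. by elimination or Cramer's rule, determinant = 4644) gives (7, 2, -6).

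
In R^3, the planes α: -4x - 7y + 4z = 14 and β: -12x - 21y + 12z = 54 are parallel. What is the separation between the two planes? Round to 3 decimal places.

Rescale β by 1/3: -4x - 7y + 4z = 18. Then distance = |14 − 18| / √81 ≈ 0.444.

0.444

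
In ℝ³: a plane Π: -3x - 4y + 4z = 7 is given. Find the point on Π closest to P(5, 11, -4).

(-1, 3, 4)

Foot = P − λn with λ = (n·P − d)/|n|² = (-75 − 7)/41 = -2.
Foot = (5, 11, -4) − (-2)·(-3, -4, 4) = (-1, 3, 4).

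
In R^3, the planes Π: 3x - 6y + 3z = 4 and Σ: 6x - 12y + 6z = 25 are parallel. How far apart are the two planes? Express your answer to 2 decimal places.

Rescale Σ by 1/2: 3x - 6y + 3z = 25/2. Then distance = |4 − (25/2)| / √54 ≈ 1.16.

1.16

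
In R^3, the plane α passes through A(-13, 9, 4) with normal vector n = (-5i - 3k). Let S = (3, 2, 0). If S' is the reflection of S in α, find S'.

α: n·r = n·A gives -5x - 3z = 53.
λ = (n·S − d)/|n|² = (-15 − 53)/34 = -2.
Reflection = S − 2λn = (3, 2, 0) − (-4)·(-5, 0, -3) = (-17, 2, -12).

(-17, 2, -12)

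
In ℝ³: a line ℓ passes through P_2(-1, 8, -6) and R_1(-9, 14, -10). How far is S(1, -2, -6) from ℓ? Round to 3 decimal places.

7.363

A direction vector for ℓ is R_1 − P_2 = (-8, 6, -4).
Taking (-1, 8, -6) on ℓ with direction v = (-8, 6, -4): w = S − (-1, 8, -6) = (2, -10, 0), and w × v = (40, 8, -68).
Distance = |w × v| / |v| = √6288 / √116 ≈ 7.363.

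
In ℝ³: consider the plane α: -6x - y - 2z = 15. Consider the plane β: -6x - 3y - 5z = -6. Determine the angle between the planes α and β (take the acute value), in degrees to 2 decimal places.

23.84

cos θ = |n₁·n₂| / (|n₁||n₂|) = |49| / (√41 · √70).
θ = arccos(0.91465) ≈ 23.84°.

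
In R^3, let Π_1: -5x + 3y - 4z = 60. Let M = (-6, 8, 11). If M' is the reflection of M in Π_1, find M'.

λ = (n·M − d)/|n|² = (10 − 60)/50 = -1.
Reflection = M − 2λn = (-6, 8, 11) − (-2)·(-5, 3, -4) = (-16, 14, 3).

(-16, 14, 3)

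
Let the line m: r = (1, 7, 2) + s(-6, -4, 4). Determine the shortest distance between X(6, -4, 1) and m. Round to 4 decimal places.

Taking (1, 7, 2) on m with direction v = (-6, -4, 4): w = X − (1, 7, 2) = (5, -11, -1), and w × v = (-48, -14, -86).
Distance = |w × v| / |v| = √9896 / √68 ≈ 12.0636.

12.0636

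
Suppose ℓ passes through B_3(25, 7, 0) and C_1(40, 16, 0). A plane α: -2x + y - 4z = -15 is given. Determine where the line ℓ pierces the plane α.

A direction vector for ℓ is C_1 − B_3 = (15, 9, 0).
Substitute r = (25, 7, 0) + t(15, 9, 0) into the plane: -43 + (-21)t = -15, so t = -4/3.
Intersection: (25, 7, 0) + (-4/3)·(15, 9, 0) = (5, -5, 0).

(5, -5, 0)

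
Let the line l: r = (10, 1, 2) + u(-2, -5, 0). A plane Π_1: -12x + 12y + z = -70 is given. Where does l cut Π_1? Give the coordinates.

Substitute r = (10, 1, 2) + t(-2, -5, 0) into the plane: -106 + (-36)t = -70, so t = -1.
Intersection: (10, 1, 2) + (-1)·(-2, -5, 0) = (12, 6, 2).

(12, 6, 2)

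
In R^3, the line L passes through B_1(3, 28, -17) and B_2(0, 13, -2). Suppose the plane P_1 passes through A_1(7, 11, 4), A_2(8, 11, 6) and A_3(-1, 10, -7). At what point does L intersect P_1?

(-1, 8, 3)

A direction vector for L is B_2 − B_1 = (-3, -15, 15).
A_1A_2 = (1, 0, 2), A_1A_3 = (-8, -1, -11); a normal to P_1 is A_1A_2 × A_1A_3 = (2, -5, -1).
Using A_1: P_1 has equation 2x - 5y - z = -45.
Substitute r = (3, 28, -17) + t(-3, -15, 15) into the plane: -117 + 54t = -45, so t = 4/3.
Intersection: (3, 28, -17) + (4/3)·(-3, -15, 15) = (-1, 8, 3).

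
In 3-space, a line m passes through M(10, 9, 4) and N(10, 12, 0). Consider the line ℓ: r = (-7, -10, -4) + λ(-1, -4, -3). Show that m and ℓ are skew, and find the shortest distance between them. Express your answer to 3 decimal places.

A direction vector for m is N − M = (0, 3, -4).
Common perpendicular direction n = (0, 3, -4) × (-1, -4, -3) = (-25, 4, 3).
With w = (-7, -10, -4) − (10, 9, 4) = (-17, -19, -8), w · n = 325.
Since n ≠ 0 the lines are not parallel, and w · n = 325 ≠ 0 so they do not intersect; hence they are skew.
Distance = |w · n| / |n| = |325| / √650 ≈ 12.748.

12.748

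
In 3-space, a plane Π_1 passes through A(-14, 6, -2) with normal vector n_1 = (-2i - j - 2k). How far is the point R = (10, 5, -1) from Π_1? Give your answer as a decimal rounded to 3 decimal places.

Π_1: n_1·r = n_1·A gives -2x - y - 2z = 26.
n·R − d = (-2)·(10) + (-1)·(5) + (-2)·(-1) − 26 = -49; |n| = √9.
Distance = |-49| / √9 = 49/√9 ≈ 16.333.

16.333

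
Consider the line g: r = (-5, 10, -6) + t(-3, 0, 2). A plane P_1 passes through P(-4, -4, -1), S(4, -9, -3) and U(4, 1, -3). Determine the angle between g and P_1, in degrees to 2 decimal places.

19.65

PS = (8, -5, -2), PU = (8, 5, -2); a normal to P_1 is PS × PU = (20, 0, 80).
Using P: P_1 has equation 20x + 80z = -160.
sin θ = |n·v| / (|n||v|) = |100| / (√6800 · √13) = 0.33634.
θ ≈ 19.65°.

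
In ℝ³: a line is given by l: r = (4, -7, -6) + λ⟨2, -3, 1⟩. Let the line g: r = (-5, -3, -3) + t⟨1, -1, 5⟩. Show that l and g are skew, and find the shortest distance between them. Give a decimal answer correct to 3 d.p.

5.578

Common perpendicular direction n = (2, -3, 1) × (1, -1, 5) = (-14, -9, 1).
With w = (-5, -3, -3) − (4, -7, -6) = (-9, 4, 3), w · n = 93.
Since n ≠ 0 the lines are not parallel, and w · n = 93 ≠ 0 so they do not intersect; hence they are skew.
Distance = |w · n| / |n| = |93| / √278 ≈ 5.578.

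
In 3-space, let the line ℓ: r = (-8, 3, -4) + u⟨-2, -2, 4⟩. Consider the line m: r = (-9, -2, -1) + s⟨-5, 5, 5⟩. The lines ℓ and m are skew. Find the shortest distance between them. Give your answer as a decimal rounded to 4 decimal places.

0.5345

Common perpendicular direction n = (-2, -2, 4) × (-5, 5, 5) = (-30, -10, -20).
With w = (-9, -2, -1) − (-8, 3, -4) = (-1, -5, 3), w · n = 20.
Distance = |w · n| / |n| = |20| / √1400 ≈ 0.5345.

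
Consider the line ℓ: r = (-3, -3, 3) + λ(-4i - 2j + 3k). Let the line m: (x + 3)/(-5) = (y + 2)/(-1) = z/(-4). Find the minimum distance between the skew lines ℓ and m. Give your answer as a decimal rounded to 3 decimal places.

0.389

m has direction (-5, -1, -4) through (-3, -2, 0).
Common perpendicular direction n = (-4, -2, 3) × (-5, -1, -4) = (11, -31, -6).
With w = (-3, -2, 0) − (-3, -3, 3) = (0, 1, -3), w · n = -13.
Distance = |w · n| / |n| = |-13| / √1118 ≈ 0.389.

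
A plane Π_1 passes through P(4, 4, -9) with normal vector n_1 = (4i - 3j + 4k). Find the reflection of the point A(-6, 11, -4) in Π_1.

Π_1: n_1·r = n_1·P gives 4x - 3y + 4z = -32.
λ = (n·A − d)/|n|² = (-73 − (-32))/41 = -1.
Reflection = A − 2λn = (-6, 11, -4) − (-2)·(4, -3, 4) = (2, 5, 4).

(2, 5, 4)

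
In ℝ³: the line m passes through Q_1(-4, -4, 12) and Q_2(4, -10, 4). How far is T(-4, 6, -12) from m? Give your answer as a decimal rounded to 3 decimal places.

A direction vector for m is Q_2 − Q_1 = (8, -6, -8).
Taking (-4, -4, 12) on m with direction v = (8, -6, -8): w = T − (-4, -4, 12) = (0, 10, -24), and w × v = (-224, -192, -80).
Distance = |w × v| / |v| = √93440 / √164 ≈ 23.870.

23.870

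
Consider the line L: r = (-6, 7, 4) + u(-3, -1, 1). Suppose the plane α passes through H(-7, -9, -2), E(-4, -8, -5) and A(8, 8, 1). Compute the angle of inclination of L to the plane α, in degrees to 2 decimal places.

14.90

HE = (3, 1, -3), HA = (15, 17, 3); a normal to α is HE × HA = (54, -54, 36).
Using H: α has equation 54x - 54y + 36z = 36.
sin θ = |n·v| / (|n||v|) = |-72| / (√7128 · √11) = 0.25713.
θ ≈ 14.90°.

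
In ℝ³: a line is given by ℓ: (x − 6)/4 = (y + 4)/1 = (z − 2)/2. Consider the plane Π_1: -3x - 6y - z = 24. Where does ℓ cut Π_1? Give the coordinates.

(2, -5, 0)

ℓ has direction (4, 1, 2) through (6, -4, 2).
Substitute r = (6, -4, 2) + t(4, 1, 2) into the plane: 4 + (-20)t = 24, so t = -1.
Intersection: (6, -4, 2) + (-1)·(4, 1, 2) = (2, -5, 0).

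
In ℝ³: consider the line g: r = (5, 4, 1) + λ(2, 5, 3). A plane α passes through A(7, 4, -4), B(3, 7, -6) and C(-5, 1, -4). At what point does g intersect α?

(3, -1, -2)

AB = (-4, 3, -2), AC = (-12, -3, 0); a normal to α is AB × AC = (-6, 24, 48).
Using A: α has equation -6x + 24y + 48z = -138.
Substitute r = (5, 4, 1) + t(2, 5, 3) into the plane: 114 + 252t = -138, so t = -1.
Intersection: (5, 4, 1) + (-1)·(2, 5, 3) = (3, -1, -2).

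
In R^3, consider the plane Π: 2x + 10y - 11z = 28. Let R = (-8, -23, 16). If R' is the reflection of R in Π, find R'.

(0, 17, -28)

λ = (n·R − d)/|n|² = (-422 − 28)/225 = -2.
Reflection = R − 2λn = (-8, -23, 16) − (-4)·(2, 10, -11) = (0, 17, -28).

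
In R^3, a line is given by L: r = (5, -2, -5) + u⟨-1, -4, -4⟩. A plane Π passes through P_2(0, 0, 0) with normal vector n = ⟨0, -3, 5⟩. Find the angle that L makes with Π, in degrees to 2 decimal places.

13.82

Π: n·r = n·P_2 gives -3y + 5z = 0.
sin θ = |n·v| / (|n||v|) = |-8| / (√34 · √33) = 0.23883.
θ ≈ 13.82°.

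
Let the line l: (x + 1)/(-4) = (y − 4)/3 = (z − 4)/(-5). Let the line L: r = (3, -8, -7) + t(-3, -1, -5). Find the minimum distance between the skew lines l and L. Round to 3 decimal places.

l has direction (-4, 3, -5) through (-1, 4, 4).
Common perpendicular direction n = (-4, 3, -5) × (-3, -1, -5) = (-20, -5, 13).
With w = (3, -8, -7) − (-1, 4, 4) = (4, -12, -11), w · n = -163.
Distance = |w · n| / |n| = |-163| / √594 ≈ 6.688.

6.688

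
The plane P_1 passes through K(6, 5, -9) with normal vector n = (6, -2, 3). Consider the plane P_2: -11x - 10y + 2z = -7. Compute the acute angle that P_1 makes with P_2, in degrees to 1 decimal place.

67.6

P_1: n·r = n·K gives 6x - 2y + 3z = -1.
cos θ = |n₁·n₂| / (|n₁||n₂|) = |-40| / (√49 · √225).
θ = arccos(0.38095) ≈ 67.6°.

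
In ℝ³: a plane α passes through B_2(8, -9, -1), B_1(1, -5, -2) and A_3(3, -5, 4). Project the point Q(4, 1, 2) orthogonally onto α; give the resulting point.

B_2B_1 = (-7, 4, -1), B_2A_3 = (-5, 4, 5); a normal to α is B_2B_1 × B_2A_3 = (24, 40, -8).
Using B_2: α has equation 24x + 40y - 8z = -160.
Foot = Q − λn with λ = (n·Q − d)/|n|² = (120 − (-160))/2240 = 1/8.
Foot = (4, 1, 2) − (1/8)·(24, 40, -8) = (1, -4, 3).

(1, -4, 3)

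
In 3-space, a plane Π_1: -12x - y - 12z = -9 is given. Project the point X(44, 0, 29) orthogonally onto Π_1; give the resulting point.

Foot = X − λn with λ = (n·X − d)/|n|² = (-876 − (-9))/289 = -3.
Foot = (44, 0, 29) − (-3)·(-12, -1, -12) = (8, -3, -7).

(8, -3, -7)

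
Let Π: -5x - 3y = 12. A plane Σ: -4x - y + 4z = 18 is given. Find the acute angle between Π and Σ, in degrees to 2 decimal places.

cos θ = |n₁·n₂| / (|n₁||n₂|) = |23| / (√34 · √33).
θ = arccos(0.68664) ≈ 46.63°.

46.63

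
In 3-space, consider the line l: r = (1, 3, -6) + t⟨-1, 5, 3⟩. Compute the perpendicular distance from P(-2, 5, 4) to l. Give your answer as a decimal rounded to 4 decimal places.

7.7570

Taking (1, 3, -6) on l with direction v = (-1, 5, 3): w = P − (1, 3, -6) = (-3, 2, 10), and w × v = (-44, -1, -13).
Distance = |w × v| / |v| = √2106 / √35 ≈ 7.7570.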